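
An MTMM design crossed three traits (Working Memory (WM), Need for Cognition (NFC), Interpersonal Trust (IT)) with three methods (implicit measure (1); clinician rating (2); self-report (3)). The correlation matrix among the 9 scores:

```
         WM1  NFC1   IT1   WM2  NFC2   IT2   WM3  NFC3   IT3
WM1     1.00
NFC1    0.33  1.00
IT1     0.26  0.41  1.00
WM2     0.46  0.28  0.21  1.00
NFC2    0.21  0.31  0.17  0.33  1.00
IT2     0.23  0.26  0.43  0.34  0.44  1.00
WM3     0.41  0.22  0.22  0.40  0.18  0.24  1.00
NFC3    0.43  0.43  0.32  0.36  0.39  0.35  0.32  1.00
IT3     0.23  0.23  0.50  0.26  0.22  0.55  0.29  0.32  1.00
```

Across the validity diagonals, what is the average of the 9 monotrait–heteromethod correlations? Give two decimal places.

Convergent values: 0.46, 0.41, 0.40, 0.31, 0.43, 0.39, 0.43, 0.50, 0.55; mean = 3.88/9 = 0.43.

0.43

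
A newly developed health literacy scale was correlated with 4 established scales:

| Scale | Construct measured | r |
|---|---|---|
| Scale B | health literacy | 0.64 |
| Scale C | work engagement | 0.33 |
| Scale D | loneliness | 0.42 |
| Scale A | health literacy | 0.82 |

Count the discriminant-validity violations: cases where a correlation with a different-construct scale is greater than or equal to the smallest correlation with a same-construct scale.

0

Convergent (same construct = health literacy): Scale B, Scale A.
Smallest convergent = 0.64. Discriminant values: 0.33, 0.42; count ≥ 0.64 → 0.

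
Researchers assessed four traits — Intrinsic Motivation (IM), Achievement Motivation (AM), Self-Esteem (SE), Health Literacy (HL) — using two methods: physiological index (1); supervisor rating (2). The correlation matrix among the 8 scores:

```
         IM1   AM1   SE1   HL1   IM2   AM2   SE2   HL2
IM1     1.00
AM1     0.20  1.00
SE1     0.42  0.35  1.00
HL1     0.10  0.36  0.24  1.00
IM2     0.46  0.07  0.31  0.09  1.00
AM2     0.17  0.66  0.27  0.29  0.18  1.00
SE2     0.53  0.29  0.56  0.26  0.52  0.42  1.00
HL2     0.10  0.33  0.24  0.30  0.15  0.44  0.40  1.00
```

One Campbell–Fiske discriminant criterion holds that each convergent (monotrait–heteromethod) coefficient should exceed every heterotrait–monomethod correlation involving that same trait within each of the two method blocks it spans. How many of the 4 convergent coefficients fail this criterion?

Each convergent coefficient versus the relevant comparison correlations:
IM (methods 1·2): 0.46 vs {0.20, 0.18, 0.42, 0.52, 0.10, 0.15} → fail.
AM (methods 1·2): 0.66 vs {0.20, 0.18, 0.35, 0.42, 0.36, 0.44} → pass.
SE (methods 1·2): 0.56 vs {0.42, 0.52, 0.35, 0.42, 0.24, 0.40} → pass.
HL (methods 1·2): 0.30 vs {0.10, 0.15, 0.36, 0.44, 0.24, 0.40} → fail.
2 of 4 fail.

2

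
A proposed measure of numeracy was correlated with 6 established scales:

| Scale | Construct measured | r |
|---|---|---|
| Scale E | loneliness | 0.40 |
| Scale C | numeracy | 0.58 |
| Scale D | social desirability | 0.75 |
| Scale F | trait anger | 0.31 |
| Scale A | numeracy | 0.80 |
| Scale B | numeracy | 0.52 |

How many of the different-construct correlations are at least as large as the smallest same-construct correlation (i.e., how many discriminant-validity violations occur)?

Convergent (same construct = numeracy): Scale C, Scale A, Scale B.
Smallest convergent = 0.52. Discriminant values: 0.40, 0.75, 0.31; count ≥ 0.52 → 1.

1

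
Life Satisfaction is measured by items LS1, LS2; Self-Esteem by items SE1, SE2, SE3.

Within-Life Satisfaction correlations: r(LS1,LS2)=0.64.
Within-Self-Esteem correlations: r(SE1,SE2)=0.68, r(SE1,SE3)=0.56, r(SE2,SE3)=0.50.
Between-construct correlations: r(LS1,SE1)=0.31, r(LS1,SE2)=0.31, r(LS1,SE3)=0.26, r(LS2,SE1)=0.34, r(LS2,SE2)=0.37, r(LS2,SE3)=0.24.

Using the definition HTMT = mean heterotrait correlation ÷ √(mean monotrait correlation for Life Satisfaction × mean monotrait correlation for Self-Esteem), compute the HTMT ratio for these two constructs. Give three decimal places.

Between-construct mean = 1.83/6 = 0.3050.
Mean within-LS = 0.64/1 = 0.6400; mean within-SE = 1.74/3 = 0.5800.
Geometric mean = √(0.6400 × 0.5800) = 0.6093.
HTMT = 0.3050 / 0.6093 = 0.501.

0.501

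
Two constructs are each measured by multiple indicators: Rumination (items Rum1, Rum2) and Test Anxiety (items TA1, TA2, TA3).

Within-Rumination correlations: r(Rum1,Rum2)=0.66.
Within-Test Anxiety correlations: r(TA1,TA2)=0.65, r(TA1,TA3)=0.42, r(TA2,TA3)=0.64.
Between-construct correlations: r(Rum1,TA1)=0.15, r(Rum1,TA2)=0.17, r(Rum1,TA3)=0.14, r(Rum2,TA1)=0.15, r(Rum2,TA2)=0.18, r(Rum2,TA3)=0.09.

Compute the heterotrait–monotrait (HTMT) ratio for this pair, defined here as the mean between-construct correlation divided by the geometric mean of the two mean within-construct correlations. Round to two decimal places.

0.24

Between-construct mean = 0.88/6 = 0.1467.
Mean within-Rum = 0.66/1 = 0.6600; mean within-TA = 1.71/3 = 0.5700.
Geometric mean = √(0.6600 × 0.5700) = 0.6134.
HTMT = 0.1467 / 0.6134 = 0.24.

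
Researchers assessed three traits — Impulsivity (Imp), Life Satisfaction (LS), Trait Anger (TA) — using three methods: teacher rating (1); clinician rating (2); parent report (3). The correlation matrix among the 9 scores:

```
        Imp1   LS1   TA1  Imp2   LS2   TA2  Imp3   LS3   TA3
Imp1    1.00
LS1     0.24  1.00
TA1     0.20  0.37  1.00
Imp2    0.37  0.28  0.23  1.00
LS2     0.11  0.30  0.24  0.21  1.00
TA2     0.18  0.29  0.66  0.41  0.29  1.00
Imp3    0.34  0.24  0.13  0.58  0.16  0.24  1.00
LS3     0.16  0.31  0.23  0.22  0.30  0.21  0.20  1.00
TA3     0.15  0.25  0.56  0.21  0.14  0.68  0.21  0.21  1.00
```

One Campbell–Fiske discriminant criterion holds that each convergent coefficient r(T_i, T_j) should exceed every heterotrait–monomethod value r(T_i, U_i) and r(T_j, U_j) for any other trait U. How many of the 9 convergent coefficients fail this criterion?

3

Checking each validity diagonal entry against its comparison values:
Imp (methods 1·2): 0.37 vs {0.24, 0.21, 0.20, 0.41} → fail.
Imp (methods 1·3): 0.34 vs {0.24, 0.20, 0.20, 0.21} → pass.
Imp (methods 2·3): 0.58 vs {0.21, 0.20, 0.41, 0.21} → pass.
LS (methods 1·2): 0.30 vs {0.24, 0.21, 0.37, 0.29} → fail.
LS (methods 1·3): 0.31 vs {0.24, 0.20, 0.37, 0.21} → fail.
LS (methods 2·3): 0.30 vs {0.21, 0.20, 0.29, 0.21} → pass.
TA (methods 1·2): 0.66 vs {0.20, 0.41, 0.37, 0.29} → pass.
TA (methods 1·3): 0.56 vs {0.20, 0.21, 0.37, 0.21} → pass.
TA (methods 2·3): 0.68 vs {0.41, 0.21, 0.29, 0.21} → pass.
3 of 9 fail.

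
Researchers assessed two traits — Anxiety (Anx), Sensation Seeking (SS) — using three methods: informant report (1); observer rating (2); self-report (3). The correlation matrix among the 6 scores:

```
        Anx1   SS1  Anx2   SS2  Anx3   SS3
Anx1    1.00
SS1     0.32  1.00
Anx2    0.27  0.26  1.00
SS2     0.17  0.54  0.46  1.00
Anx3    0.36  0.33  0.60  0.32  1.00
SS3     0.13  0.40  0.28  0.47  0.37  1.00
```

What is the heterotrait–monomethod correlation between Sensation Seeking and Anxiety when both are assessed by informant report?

Different traits, same method: r(SS1, Anx1) = 0.32.

0.32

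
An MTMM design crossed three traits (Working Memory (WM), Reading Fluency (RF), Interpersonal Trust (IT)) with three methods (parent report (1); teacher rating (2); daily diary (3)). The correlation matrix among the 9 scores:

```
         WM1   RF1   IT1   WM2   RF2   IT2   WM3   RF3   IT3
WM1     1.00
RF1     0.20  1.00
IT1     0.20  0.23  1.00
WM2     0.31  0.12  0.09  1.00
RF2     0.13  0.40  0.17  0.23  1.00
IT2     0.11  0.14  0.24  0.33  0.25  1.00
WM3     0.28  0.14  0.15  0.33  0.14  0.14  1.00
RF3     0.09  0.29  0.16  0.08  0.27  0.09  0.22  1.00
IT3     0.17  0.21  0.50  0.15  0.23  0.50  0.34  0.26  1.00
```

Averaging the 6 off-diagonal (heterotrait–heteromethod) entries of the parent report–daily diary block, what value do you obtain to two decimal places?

0.15

HTHM values (method 1 × method 3): 0.09, 0.17, 0.14, 0.21, 0.15, 0.16; mean = 0.92/6 = 0.15.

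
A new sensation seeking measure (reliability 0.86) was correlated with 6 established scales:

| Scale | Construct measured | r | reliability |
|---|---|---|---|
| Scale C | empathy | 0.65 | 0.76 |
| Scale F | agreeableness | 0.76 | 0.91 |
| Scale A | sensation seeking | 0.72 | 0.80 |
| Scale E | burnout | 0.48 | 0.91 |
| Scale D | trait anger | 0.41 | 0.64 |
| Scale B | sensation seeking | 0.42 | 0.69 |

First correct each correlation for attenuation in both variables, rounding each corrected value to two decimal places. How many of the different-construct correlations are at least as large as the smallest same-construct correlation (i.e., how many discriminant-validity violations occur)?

Disattenuated r (r / √(r_scale · r_new)):
  Scale C (disc): 0.65 / √(0.76·0.86) = 0.80
  Scale F (disc): 0.76 / √(0.91·0.86) = 0.86
  Scale A (conv): 0.72 / √(0.80·0.86) = 0.87
  Scale E (disc): 0.48 / √(0.91·0.86) = 0.54
  Scale D (disc): 0.41 / √(0.64·0.86) = 0.55
  Scale B (conv): 0.42 / √(0.69·0.86) = 0.55
Smallest convergent = 0.55. Discriminant values: 0.80, 0.86, 0.54, 0.55; count ≥ 0.55 → 3.

3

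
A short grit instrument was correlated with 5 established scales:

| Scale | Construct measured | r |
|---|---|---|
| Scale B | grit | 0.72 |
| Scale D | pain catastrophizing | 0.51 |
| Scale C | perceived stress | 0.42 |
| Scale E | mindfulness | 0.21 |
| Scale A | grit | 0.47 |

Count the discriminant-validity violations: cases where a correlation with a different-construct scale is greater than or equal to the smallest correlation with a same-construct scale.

1

Convergent (same construct = grit): Scale B, Scale A.
Smallest convergent = 0.47. Discriminant values: 0.51, 0.42, 0.21; count ≥ 0.47 → 1.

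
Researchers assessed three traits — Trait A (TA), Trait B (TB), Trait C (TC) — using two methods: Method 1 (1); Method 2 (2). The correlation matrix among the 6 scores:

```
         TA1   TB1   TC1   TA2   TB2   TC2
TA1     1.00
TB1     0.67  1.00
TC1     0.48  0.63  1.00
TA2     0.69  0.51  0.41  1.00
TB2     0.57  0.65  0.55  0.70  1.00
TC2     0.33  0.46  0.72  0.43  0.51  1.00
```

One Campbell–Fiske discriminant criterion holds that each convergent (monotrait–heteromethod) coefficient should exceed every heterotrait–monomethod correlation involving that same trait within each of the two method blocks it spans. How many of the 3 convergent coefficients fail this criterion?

Checking each validity diagonal entry against its comparison values:
TA (methods 1·2): 0.69 vs {0.67, 0.70, 0.48, 0.43} → fail.
TB (methods 1·2): 0.65 vs {0.67, 0.70, 0.63, 0.51} → fail.
TC (methods 1·2): 0.72 vs {0.48, 0.43, 0.63, 0.51} → pass.
2 of 3 fail.

2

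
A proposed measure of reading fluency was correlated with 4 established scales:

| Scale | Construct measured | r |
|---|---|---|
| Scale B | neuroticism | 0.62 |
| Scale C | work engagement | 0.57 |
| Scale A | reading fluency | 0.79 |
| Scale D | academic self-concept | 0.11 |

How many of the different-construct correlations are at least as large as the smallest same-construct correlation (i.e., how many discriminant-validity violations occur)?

0

Convergent (same construct = reading fluency): Scale A.
Smallest convergent = 0.79. Discriminant values: 0.62, 0.57, 0.11; count ≥ 0.79 → 0.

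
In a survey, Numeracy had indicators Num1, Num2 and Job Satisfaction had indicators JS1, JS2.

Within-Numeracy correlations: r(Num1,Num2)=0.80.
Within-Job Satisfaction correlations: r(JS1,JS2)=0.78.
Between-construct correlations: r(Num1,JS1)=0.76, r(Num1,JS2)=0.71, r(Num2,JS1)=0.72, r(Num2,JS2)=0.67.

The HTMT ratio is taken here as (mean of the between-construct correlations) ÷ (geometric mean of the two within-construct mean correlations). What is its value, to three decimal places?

0.905

Mean between = 2.86/4 = 0.7150.
Mean within-Num = 0.80/1 = 0.8000; mean within-JS = 0.78/1 = 0.7800.
Geometric mean = √(0.8000 × 0.7800) = 0.7899.
HTMT = 0.7150 / 0.7899 = 0.905.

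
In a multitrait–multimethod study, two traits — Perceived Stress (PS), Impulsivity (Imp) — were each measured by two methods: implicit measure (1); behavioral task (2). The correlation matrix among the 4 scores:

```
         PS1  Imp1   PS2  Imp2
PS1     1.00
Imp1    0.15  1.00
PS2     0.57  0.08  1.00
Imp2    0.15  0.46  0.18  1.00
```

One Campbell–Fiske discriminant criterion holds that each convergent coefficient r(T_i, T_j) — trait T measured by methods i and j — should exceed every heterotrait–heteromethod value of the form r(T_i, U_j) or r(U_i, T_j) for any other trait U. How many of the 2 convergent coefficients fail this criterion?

Each convergent coefficient versus the relevant comparison correlations:
PS (methods 1·2): 0.57 vs {0.15, 0.08} → pass.
Imp (methods 1·2): 0.46 vs {0.08, 0.15} → pass.
0 of 2 fail.

0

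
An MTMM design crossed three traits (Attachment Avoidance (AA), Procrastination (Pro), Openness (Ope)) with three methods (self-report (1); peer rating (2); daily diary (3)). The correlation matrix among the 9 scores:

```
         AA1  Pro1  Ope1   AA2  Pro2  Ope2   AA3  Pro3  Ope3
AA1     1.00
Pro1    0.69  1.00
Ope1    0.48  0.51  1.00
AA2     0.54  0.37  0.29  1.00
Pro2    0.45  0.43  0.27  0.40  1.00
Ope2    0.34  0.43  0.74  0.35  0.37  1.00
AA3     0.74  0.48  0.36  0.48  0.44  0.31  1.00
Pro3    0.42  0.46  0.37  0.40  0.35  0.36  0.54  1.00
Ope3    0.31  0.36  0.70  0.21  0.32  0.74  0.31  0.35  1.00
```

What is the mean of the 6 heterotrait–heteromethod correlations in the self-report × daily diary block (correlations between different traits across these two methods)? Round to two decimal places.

0.38

HTHM values (method 1 × method 3): 0.42, 0.31, 0.48, 0.36, 0.36, 0.37; mean = 2.30/6 = 0.38.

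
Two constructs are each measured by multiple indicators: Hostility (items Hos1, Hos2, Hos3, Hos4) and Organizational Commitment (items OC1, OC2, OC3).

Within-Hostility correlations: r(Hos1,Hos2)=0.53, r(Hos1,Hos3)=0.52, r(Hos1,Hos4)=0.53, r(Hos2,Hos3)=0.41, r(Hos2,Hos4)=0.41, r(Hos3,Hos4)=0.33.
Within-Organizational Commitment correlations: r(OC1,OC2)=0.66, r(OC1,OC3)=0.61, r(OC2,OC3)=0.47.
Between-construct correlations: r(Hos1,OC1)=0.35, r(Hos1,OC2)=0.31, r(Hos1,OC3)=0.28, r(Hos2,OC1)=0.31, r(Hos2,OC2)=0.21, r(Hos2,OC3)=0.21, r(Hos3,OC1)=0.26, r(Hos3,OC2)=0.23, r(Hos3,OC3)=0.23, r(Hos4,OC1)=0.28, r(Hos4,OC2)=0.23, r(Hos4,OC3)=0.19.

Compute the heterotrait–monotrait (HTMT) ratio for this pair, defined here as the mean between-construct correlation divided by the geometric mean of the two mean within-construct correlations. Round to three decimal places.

Between-construct mean = 3.09/12 = 0.2575.
Mean within-Hos = 2.73/6 = 0.4550; mean within-OC = 1.74/3 = 0.5800.
Geometric mean = √(0.4550 × 0.5800) = 0.5137.
HTMT = 0.2575 / 0.5137 = 0.501.

0.501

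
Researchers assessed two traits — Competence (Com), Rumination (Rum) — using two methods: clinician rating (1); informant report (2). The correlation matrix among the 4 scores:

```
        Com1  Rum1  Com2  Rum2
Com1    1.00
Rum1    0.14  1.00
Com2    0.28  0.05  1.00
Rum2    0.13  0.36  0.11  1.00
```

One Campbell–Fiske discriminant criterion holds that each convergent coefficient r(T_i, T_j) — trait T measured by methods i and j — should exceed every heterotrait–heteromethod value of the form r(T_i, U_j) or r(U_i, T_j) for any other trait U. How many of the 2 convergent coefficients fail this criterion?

Checking each validity diagonal entry against its comparison values:
Com (methods 1·2): 0.28 vs {0.13, 0.05} → pass.
Rum (methods 1·2): 0.36 vs {0.05, 0.13} → pass.
0 of 2 fail.

0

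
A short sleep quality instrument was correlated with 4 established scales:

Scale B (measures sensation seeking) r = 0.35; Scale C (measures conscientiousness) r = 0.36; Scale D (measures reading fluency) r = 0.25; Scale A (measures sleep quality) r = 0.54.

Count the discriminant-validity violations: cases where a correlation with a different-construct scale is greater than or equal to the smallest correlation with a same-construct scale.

Convergent (same construct = sleep quality): Scale A.
Smallest convergent = 0.54. Discriminant values: 0.35, 0.36, 0.25; count ≥ 0.54 → 0.

0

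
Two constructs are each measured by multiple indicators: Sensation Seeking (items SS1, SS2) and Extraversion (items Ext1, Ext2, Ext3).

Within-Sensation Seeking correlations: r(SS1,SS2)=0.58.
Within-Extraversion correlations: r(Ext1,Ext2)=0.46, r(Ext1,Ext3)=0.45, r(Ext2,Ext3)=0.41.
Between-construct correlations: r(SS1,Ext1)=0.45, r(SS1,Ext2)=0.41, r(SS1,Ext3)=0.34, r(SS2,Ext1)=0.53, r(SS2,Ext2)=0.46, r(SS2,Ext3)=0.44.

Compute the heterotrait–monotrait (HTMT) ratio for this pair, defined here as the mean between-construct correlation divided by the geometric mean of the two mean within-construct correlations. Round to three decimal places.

0.868

Between-construct mean = 2.63/6 = 0.4383.
Mean within-SS = 0.58/1 = 0.5800; mean within-Ext = 1.32/3 = 0.4400.
Geometric mean = √(0.5800 × 0.4400) = 0.5052.
HTMT = 0.4383 / 0.5052 = 0.868.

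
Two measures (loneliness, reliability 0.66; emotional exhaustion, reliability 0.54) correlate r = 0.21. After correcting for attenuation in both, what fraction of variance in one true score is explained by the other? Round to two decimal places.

Disattenuated r = 0.21 / √(0.66 × 0.54) = 0.21 / 0.5970 = 0.3518.
Shared true-score variance = 0.3518² = 0.1238 ≈ 0.12.

0.12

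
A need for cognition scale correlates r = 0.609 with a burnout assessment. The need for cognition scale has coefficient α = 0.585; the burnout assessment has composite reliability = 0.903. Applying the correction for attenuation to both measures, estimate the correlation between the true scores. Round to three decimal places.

0.838

r_true = r_obs / √(r_xx · r_yy) = 0.609 / √(0.585 × 0.903) = 0.609 / √0.528255 = 0.609 / 0.7268 ≈ 0.838.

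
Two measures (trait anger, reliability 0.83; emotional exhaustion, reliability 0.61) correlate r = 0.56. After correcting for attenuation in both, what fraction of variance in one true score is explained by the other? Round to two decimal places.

0.62

Disattenuated r = 0.56 / √(0.83 × 0.61) = 0.56 / 0.7115 = 0.7871.
Shared true-score variance = 0.7871² = 0.6195 ≈ 0.62.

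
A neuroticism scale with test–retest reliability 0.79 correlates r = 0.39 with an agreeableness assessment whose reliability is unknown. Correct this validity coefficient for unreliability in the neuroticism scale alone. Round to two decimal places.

0.44

Single correction: r_c = r_obs / √r_xx = 0.39 / √0.79 = 0.39 / 0.8888 ≈ 0.44.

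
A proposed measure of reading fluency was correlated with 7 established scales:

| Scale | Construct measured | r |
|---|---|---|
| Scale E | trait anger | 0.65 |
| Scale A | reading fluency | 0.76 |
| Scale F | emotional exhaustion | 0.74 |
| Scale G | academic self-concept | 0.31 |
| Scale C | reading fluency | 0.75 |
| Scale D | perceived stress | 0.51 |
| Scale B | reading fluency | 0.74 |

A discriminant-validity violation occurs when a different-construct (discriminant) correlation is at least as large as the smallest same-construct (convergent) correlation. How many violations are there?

Convergent (same construct = reading fluency): Scale A, Scale C, Scale B.
Smallest convergent = 0.74. Discriminant values: 0.65, 0.74, 0.31, 0.51; count ≥ 0.74 → 1.

1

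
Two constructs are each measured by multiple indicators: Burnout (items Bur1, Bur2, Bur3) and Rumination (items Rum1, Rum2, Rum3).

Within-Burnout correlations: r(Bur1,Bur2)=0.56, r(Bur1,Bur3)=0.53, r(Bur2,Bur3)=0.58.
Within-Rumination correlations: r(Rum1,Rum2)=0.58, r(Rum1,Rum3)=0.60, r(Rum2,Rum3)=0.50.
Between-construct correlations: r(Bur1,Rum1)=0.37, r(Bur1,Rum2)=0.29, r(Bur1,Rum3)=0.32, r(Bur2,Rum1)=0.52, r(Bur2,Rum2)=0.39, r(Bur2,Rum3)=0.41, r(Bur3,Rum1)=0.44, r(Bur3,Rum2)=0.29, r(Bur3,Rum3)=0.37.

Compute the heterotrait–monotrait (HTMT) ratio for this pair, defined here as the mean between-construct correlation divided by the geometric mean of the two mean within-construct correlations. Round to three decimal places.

Between-construct mean = 3.40/9 = 0.3778.
Mean within-Bur = 1.67/3 = 0.5567; mean within-Rum = 1.68/3 = 0.5600.
Geometric mean = √(0.5567 × 0.5600) = 0.5583.
HTMT = 0.3778 / 0.5583 = 0.677.

0.677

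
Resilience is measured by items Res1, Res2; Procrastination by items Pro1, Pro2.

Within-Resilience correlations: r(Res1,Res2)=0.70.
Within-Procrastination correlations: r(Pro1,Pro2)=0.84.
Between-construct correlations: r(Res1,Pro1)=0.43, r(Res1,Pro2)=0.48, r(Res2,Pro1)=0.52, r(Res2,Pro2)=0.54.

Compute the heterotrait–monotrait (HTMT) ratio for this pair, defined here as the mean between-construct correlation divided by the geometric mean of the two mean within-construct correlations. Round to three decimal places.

Between-construct mean = 1.97/4 = 0.4925.
Mean within-Res = 0.70/1 = 0.7000; mean within-Pro = 0.84/1 = 0.8400.
Geometric mean = √(0.7000 × 0.8400) = 0.7668.
HTMT = 0.4925 / 0.7668 = 0.642.

0.642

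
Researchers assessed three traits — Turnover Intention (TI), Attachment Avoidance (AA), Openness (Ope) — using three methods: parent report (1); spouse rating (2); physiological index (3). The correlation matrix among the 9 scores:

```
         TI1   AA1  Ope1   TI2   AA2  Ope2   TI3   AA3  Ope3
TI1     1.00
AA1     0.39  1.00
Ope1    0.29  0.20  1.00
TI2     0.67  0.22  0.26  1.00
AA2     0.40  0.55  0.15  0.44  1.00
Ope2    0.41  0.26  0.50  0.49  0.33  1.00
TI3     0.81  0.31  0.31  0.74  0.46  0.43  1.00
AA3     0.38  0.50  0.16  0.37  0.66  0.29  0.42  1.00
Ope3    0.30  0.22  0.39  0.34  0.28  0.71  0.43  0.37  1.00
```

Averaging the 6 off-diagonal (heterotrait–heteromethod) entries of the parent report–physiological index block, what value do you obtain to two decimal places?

0.28

HTHM values (method 1 × method 3): 0.38, 0.30, 0.31, 0.22, 0.31, 0.16; mean = 1.68/6 = 0.28.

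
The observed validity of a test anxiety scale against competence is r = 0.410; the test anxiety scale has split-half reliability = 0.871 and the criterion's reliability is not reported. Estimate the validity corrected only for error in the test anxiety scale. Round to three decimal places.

0.439

Single correction: r_c = r_obs / √r_xx = 0.410 / √0.871 = 0.410 / 0.9333 ≈ 0.439.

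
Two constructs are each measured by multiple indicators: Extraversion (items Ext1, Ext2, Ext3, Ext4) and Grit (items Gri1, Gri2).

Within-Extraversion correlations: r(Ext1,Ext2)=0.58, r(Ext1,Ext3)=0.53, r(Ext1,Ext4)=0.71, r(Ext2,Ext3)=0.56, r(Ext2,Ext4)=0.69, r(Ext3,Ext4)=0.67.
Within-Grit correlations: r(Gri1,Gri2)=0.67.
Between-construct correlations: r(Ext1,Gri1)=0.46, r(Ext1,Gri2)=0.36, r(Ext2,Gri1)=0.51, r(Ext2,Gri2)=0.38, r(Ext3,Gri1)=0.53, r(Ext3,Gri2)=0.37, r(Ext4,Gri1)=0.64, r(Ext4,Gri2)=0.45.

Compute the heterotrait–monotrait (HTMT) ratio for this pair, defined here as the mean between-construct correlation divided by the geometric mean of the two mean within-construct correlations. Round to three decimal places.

0.716

Mean between = 3.70/8 = 0.4625.
Mean within-Ext = 3.74/6 = 0.6233; mean within-Gri = 0.67/1 = 0.6700.
Geometric mean = √(0.6233 × 0.6700) = 0.6462.
HTMT = 0.4625 / 0.6462 = 0.716.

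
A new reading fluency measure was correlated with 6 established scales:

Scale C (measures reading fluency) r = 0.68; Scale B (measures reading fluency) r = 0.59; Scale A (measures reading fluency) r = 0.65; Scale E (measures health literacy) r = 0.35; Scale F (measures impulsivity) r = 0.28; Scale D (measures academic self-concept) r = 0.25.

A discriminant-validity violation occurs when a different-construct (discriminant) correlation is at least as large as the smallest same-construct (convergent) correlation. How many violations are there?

Convergent (same construct = reading fluency): Scale C, Scale B, Scale A.
Smallest convergent = 0.59. Discriminant values: 0.35, 0.28, 0.25; count ≥ 0.59 → 0.

0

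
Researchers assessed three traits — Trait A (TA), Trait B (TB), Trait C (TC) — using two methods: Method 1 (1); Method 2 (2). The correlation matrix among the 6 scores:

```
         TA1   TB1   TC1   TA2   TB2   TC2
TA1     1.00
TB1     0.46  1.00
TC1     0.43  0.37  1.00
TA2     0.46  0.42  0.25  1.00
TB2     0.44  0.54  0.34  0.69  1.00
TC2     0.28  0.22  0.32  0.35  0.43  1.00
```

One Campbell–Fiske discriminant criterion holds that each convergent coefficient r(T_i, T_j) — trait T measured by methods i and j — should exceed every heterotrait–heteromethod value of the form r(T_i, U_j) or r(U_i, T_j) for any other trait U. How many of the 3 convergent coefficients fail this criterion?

Checking each validity diagonal entry against its comparison values:
TA (methods 1·2): 0.46 vs {0.44, 0.42, 0.28, 0.25} → pass.
TB (methods 1·2): 0.54 vs {0.42, 0.44, 0.22, 0.34} → pass.
TC (methods 1·2): 0.32 vs {0.25, 0.28, 0.34, 0.22} → fail.
1 of 3 fail.

1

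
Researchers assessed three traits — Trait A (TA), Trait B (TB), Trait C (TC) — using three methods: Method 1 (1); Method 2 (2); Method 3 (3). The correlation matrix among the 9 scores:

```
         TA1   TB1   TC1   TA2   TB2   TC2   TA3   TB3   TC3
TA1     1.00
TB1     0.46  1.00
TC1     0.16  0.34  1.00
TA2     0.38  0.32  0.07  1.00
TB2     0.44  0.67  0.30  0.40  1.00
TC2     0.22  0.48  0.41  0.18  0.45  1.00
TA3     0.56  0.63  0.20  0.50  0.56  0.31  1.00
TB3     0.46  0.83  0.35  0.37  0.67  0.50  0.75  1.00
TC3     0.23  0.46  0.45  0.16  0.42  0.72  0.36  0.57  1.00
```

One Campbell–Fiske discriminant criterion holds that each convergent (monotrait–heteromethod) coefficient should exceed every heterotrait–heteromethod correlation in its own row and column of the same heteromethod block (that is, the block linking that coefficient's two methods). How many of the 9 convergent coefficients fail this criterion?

Each convergent coefficient versus the relevant comparison correlations:
TA (methods 1·2): 0.38 vs {0.44, 0.32, 0.22, 0.07} → fail.
TA (methods 1·3): 0.56 vs {0.46, 0.63, 0.23, 0.20} → fail.
TA (methods 2·3): 0.50 vs {0.37, 0.56, 0.16, 0.31} → fail.
TB (methods 1·2): 0.67 vs {0.32, 0.44, 0.48, 0.30} → pass.
TB (methods 1·3): 0.83 vs {0.63, 0.46, 0.46, 0.35} → pass.
TB (methods 2·3): 0.67 vs {0.56, 0.37, 0.42, 0.50} → pass.
TC (methods 1·2): 0.41 vs {0.07, 0.22, 0.30, 0.48} → fail.
TC (methods 1·3): 0.45 vs {0.20, 0.23, 0.35, 0.46} → fail.
TC (methods 2·3): 0.72 vs {0.31, 0.16, 0.50, 0.42} → pass.
5 of 9 fail.

5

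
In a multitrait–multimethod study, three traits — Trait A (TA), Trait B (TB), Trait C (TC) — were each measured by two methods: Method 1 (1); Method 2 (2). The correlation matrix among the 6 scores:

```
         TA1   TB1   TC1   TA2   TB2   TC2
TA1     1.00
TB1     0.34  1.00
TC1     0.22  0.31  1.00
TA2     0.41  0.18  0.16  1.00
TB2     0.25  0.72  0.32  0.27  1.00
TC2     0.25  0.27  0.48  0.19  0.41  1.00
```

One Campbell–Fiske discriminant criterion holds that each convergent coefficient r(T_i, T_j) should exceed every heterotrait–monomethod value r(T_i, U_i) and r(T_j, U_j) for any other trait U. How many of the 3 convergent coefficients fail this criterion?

0

Checking each validity diagonal entry against its comparison values:
TA (methods 1·2): 0.41 vs {0.34, 0.27, 0.22, 0.19} → pass.
TB (methods 1·2): 0.72 vs {0.34, 0.27, 0.31, 0.41} → pass.
TC (methods 1·2): 0.48 vs {0.22, 0.19, 0.31, 0.41} → pass.
0 of 3 fail.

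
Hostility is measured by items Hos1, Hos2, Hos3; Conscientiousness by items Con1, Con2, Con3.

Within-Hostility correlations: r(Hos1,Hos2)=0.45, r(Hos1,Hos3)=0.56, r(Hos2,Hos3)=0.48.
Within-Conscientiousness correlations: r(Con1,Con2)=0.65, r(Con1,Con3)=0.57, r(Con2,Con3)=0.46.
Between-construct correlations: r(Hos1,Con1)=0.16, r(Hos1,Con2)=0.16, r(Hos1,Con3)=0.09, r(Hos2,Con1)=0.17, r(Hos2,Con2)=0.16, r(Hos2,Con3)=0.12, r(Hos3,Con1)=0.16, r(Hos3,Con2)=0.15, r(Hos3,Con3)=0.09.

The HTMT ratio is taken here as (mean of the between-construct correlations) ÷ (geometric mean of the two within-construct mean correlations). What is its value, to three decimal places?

Mean heterotrait r = 1.26/9 = 0.1400.
Mean within-Hos = 1.49/3 = 0.4967; mean within-Con = 1.68/3 = 0.5600.
Geometric mean = √(0.4967 × 0.5600) = 0.5274.
HTMT = 0.1400 / 0.5274 = 0.265.

0.265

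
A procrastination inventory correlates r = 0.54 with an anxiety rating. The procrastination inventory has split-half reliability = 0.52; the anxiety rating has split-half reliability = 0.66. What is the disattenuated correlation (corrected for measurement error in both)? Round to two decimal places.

0.92

r_true = r_obs / √(r_xx · r_yy) = 0.54 / √(0.52 × 0.66) = 0.54 / √0.3432 = 0.54 / 0.5858 ≈ 0.92.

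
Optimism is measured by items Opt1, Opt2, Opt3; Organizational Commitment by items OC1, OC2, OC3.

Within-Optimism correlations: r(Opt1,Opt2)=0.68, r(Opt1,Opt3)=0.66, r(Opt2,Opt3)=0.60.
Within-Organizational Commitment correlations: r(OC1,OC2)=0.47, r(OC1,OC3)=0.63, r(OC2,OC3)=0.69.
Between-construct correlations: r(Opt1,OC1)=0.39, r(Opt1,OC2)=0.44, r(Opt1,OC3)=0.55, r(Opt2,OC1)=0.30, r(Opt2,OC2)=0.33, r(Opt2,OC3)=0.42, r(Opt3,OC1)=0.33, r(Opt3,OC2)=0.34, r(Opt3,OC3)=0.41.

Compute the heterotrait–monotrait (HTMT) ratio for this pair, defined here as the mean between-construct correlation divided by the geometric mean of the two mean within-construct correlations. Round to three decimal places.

0.628

Mean between = 3.51/9 = 0.3900.
Mean within-Opt = 1.94/3 = 0.6467; mean within-OC = 1.79/3 = 0.5967.
Geometric mean = √(0.6467 × 0.5967) = 0.6212.
HTMT = 0.3900 / 0.6212 = 0.628.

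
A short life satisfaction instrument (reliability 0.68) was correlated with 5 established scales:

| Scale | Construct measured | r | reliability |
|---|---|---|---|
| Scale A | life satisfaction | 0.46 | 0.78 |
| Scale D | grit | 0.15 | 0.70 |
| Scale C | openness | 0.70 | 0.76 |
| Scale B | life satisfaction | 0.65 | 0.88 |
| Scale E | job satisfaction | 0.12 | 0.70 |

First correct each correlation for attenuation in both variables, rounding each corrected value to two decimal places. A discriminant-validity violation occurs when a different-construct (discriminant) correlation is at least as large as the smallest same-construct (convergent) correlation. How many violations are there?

Disattenuated r (r / √(r_scale · r_new)):
  Scale A (conv): 0.46 / √(0.78·0.68) = 0.63
  Scale D (disc): 0.15 / √(0.70·0.68) = 0.22
  Scale C (disc): 0.70 / √(0.76·0.68) = 0.97
  Scale B (conv): 0.65 / √(0.88·0.68) = 0.84
  Scale E (disc): 0.12 / √(0.70·0.68) = 0.17
Smallest convergent = 0.63. Discriminant values: 0.22, 0.97, 0.17; count ≥ 0.63 → 1.

1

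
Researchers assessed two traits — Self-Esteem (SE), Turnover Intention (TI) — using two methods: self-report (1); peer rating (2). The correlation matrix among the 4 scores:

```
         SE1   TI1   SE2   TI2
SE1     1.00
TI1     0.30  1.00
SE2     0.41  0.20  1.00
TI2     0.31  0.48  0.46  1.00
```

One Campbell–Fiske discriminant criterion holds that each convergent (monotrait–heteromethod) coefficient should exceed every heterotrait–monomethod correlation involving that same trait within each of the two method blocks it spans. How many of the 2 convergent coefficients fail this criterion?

Each convergent coefficient versus the relevant comparison correlations:
SE (methods 1·2): 0.41 vs {0.30, 0.46} → fail.
TI (methods 1·2): 0.48 vs {0.30, 0.46} → pass.
1 of 2 fail.

1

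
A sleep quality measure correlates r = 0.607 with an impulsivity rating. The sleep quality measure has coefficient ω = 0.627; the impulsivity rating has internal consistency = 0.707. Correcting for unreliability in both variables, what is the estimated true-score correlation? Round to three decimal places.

0.912

r_true = r_obs / √(r_xx · r_yy) = 0.607 / √(0.627 × 0.707) = 0.607 / √0.443289 = 0.607 / 0.6658 ≈ 0.912.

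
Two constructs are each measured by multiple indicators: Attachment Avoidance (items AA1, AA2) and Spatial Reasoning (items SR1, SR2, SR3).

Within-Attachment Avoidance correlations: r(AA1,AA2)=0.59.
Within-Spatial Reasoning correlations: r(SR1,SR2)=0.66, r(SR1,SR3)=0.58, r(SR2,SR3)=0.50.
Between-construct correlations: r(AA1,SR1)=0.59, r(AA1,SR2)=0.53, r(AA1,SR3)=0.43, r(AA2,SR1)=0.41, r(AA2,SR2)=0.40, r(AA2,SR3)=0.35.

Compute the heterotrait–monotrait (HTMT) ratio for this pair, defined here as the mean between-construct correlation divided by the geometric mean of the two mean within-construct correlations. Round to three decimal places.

Mean heterotrait r = 2.71/6 = 0.4517.
Mean within-AA = 0.59/1 = 0.5900; mean within-SR = 1.74/3 = 0.5800.
Geometric mean = √(0.5900 × 0.5800) = 0.5850.
HTMT = 0.4517 / 0.5850 = 0.772.

0.772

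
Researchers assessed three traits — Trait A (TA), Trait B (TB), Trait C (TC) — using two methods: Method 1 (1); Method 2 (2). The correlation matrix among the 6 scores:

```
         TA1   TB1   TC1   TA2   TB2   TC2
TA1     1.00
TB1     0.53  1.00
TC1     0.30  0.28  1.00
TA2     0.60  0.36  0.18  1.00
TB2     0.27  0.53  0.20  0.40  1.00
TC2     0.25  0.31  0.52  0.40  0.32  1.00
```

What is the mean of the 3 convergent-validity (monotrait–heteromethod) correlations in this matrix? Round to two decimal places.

Convergent values: 0.60, 0.53, 0.52; mean = 1.65/3 = 0.55.

0.55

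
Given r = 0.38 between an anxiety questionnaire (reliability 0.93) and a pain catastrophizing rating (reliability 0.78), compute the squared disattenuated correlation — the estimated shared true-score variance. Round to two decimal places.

Disattenuated r = 0.38 / √(0.93 × 0.78) = 0.38 / 0.8517 = 0.4462.
Shared true-score variance = 0.4462² = 0.1991 ≈ 0.20.

0.20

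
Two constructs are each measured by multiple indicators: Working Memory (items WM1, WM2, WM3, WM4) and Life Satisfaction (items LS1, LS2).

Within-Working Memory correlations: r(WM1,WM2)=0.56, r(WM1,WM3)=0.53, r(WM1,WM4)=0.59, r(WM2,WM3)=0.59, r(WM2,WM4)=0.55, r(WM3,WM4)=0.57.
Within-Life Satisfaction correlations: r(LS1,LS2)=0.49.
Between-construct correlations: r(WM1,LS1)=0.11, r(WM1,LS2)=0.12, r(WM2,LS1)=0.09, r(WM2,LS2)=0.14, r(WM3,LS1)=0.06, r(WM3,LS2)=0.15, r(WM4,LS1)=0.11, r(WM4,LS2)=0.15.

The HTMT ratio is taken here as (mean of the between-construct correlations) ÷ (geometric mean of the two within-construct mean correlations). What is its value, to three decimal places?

Mean heterotrait r = 0.93/8 = 0.1163.
Mean within-WM = 3.39/6 = 0.5650; mean within-LS = 0.49/1 = 0.4900.
Geometric mean = √(0.5650 × 0.4900) = 0.5262.
HTMT = 0.1163 / 0.5262 = 0.221.

0.221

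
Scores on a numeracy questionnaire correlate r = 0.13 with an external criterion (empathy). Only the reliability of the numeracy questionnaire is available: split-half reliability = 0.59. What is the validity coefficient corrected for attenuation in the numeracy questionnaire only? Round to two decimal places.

0.17

Single correction: r_c = r_obs / √r_xx = 0.13 / √0.59 = 0.13 / 0.7681 ≈ 0.17.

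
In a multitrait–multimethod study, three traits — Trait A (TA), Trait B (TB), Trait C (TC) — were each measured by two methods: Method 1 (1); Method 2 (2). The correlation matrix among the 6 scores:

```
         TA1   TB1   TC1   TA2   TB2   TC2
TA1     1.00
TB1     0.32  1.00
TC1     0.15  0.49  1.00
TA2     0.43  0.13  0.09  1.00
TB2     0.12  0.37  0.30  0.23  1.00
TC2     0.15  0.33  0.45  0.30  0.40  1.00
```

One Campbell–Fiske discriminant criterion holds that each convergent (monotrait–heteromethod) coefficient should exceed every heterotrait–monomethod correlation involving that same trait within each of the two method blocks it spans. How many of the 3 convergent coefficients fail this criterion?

Convergent coefficients and their comparison sets:
TA (methods 1·2): 0.43 vs {0.32, 0.23, 0.15, 0.30} → pass.
TB (methods 1·2): 0.37 vs {0.32, 0.23, 0.49, 0.40} → fail.
TC (methods 1·2): 0.45 vs {0.15, 0.30, 0.49, 0.40} → fail.
2 of 3 fail.

2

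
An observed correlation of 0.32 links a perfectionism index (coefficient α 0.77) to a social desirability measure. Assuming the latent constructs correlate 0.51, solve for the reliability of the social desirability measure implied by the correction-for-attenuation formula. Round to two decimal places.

0.51

r_true = r_obs / √(r_xx · r_yy) ⇒ 0.51 = 0.32 / √(0.77 · r_yy).
√(0.77 · r_yy) = 0.32 / 0.51 = 0.6275; 0.77 · r_yy = 0.3938; r_yy = 0.3938 / 0.77 ≈ 0.51.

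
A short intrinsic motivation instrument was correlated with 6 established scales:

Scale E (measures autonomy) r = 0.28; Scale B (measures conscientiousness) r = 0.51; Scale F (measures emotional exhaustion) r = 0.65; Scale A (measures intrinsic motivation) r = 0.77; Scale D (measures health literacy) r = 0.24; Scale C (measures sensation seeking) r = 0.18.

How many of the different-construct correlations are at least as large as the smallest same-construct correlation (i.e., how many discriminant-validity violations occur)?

0

Convergent (same construct = intrinsic motivation): Scale A.
Smallest convergent = 0.77. Discriminant values: 0.28, 0.51, 0.65, 0.24, 0.18; count ≥ 0.77 → 0.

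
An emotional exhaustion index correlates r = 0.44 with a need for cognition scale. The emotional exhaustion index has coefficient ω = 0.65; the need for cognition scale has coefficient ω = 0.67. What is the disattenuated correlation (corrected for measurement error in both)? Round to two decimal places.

0.67

r_true = r_obs / √(r_xx · r_yy) = 0.44 / √(0.65 × 0.67) = 0.44 / √0.4355 = 0.44 / 0.6599 ≈ 0.67.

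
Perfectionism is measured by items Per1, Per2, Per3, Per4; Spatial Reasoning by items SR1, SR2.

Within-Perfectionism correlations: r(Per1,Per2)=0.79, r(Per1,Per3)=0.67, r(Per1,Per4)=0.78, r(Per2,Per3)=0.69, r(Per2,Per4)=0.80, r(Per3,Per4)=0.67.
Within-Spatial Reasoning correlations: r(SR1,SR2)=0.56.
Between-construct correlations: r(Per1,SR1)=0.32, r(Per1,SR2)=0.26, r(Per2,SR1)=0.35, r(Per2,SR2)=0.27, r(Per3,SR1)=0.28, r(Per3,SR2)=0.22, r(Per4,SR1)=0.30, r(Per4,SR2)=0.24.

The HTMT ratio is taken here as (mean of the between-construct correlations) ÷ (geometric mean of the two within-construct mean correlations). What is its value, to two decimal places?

Mean heterotrait r = 2.24/8 = 0.2800.
Mean within-Per = 4.40/6 = 0.7333; mean within-SR = 0.56/1 = 0.5600.
Geometric mean = √(0.7333 × 0.5600) = 0.6408.
HTMT = 0.2800 / 0.6408 = 0.44.

0.44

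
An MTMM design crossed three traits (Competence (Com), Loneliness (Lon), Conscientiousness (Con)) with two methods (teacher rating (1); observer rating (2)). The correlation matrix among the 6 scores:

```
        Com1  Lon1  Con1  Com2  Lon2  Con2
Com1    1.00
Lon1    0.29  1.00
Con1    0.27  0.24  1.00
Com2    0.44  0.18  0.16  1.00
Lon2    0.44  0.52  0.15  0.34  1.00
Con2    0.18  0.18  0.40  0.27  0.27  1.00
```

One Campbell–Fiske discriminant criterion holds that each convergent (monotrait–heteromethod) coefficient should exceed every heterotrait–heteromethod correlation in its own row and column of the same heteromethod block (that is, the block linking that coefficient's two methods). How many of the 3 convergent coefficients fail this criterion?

Checking each validity diagonal entry against its comparison values:
Com (methods 1·2): 0.44 vs {0.44, 0.18, 0.18, 0.16} → fail.
Lon (methods 1·2): 0.52 vs {0.18, 0.44, 0.18, 0.15} → pass.
Con (methods 1·2): 0.40 vs {0.16, 0.18, 0.15, 0.18} → pass.
1 of 3 fail.

1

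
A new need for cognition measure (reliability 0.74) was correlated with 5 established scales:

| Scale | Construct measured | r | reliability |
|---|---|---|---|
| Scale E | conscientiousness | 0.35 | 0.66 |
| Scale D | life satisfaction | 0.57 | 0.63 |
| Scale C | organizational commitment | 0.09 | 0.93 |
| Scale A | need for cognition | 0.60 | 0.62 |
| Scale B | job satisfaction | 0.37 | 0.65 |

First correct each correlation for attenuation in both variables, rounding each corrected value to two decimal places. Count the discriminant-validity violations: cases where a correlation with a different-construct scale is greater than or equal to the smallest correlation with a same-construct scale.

0

Disattenuated r (r / √(r_scale · r_new)):
  Scale E (disc): 0.35 / √(0.66·0.74) = 0.50
  Scale D (disc): 0.57 / √(0.63·0.74) = 0.83
  Scale C (disc): 0.09 / √(0.93·0.74) = 0.11
  Scale A (conv): 0.60 / √(0.62·0.74) = 0.89
  Scale B (disc): 0.37 / √(0.65·0.74) = 0.53
Smallest convergent = 0.89. Discriminant values: 0.50, 0.83, 0.11, 0.53; count ≥ 0.89 → 0.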